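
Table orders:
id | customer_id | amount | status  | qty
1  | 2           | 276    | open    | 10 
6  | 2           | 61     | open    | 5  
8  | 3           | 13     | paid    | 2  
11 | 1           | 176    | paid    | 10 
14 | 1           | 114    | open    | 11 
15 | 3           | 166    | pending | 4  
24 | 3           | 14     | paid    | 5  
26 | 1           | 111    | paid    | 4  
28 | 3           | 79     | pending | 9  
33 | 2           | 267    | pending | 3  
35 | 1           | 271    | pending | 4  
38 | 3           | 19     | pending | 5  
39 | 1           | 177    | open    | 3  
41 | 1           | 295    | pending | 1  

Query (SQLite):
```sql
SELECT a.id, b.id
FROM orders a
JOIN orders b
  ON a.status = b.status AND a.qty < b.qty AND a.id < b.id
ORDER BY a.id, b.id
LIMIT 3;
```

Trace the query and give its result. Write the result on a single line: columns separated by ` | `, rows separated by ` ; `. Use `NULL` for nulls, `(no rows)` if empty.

1 | 14 ; 6 | 14 ; 8 | 11

Pairs (a,b) with same status, a.qty < b.qty, a.id < b.id.
status groups: open:{1,6,14,39} paid:{8,11,24,26} pending:{15,28,33,35,38,41}
Ordered by (a.id, b.id); first 3.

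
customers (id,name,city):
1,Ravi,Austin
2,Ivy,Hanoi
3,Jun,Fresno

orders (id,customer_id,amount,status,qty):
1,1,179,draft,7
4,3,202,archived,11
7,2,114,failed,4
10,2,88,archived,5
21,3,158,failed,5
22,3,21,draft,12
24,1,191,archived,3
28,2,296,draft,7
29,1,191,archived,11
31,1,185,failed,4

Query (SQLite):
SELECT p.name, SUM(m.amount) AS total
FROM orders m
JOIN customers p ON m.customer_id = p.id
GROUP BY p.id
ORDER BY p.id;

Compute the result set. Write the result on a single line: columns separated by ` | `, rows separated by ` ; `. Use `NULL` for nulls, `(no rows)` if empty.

Join each orders row to its customers via customer_id.
Group joined rows by customers.id; compute SUM(m.amount) per group.
  1: ids {1, 24, 29, 31} → SUM(m.amount)=746
  2: ids {7, 10, 28} → SUM(m.amount)=498
  3: ids {4, 21, 22} → SUM(m.amount)=381

Ravi | 746 ; Ivy | 498 ; Jun | 381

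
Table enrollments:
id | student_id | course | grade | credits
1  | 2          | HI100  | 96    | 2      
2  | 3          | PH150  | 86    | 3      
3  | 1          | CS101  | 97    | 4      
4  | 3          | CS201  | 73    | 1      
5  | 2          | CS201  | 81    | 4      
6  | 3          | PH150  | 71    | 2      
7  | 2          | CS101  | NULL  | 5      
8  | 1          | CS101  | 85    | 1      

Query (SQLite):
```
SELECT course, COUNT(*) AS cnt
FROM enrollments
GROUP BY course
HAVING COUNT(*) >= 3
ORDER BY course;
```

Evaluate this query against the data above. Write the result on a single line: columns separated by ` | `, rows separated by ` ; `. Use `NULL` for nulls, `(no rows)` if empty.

CS101 | 3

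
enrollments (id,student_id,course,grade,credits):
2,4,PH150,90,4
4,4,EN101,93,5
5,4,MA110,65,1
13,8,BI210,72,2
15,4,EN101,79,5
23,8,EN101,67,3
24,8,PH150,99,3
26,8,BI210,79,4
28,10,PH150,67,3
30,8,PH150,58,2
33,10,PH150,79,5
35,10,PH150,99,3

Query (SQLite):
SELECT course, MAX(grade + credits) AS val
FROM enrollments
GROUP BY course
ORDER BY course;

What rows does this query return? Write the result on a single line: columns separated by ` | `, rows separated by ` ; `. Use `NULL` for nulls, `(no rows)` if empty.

For each row compute grade + credits.
Group by course; take MAX of the expression per group.
  BI210: ids {13, 26} → MAX(grade + credits)=83
  EN101: ids {4, 15, 23} → MAX(grade + credits)=98
  MA110: ids {5} → MAX(grade + credits)=66
  PH150: ids {2, 24, 28, 30, 33, 35} → MAX(grade + credits)=102

BI210 | 83 ; EN101 | 98 ; MA110 | 66 ; PH150 | 102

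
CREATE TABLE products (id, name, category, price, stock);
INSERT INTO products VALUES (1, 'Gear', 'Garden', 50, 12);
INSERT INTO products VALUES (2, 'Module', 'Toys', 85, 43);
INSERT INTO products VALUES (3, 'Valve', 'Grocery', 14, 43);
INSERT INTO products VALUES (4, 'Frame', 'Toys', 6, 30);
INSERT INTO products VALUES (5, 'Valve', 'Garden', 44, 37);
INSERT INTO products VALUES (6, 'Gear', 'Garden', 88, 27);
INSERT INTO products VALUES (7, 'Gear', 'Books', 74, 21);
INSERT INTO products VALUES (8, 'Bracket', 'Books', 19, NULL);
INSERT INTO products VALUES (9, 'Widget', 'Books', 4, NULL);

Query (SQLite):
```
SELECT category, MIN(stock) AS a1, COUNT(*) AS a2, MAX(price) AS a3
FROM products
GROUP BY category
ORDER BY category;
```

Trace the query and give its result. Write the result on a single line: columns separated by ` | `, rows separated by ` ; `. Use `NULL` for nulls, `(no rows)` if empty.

Books | 21 | 3 | 74 ; Garden | 12 | 3 | 88 ; Grocery | 43 | 1 | 14 ; Toys | 30 | 2 | 85

Group products by category.
Per group compute: MIN(stock), COUNT(*), MAX(price).
  Books: ids {7, 8, 9} → MIN(stock)=21, COUNT(*)=3, MAX(price)=74
  Garden: ids {1, 5, 6} → MIN(stock)=12, COUNT(*)=3, MAX(price)=88
  Grocery: ids {3} → MIN(stock)=43, COUNT(*)=1, MAX(price)=14
  Toys: ids {2, 4} → MIN(stock)=30, COUNT(*)=2, MAX(price)=85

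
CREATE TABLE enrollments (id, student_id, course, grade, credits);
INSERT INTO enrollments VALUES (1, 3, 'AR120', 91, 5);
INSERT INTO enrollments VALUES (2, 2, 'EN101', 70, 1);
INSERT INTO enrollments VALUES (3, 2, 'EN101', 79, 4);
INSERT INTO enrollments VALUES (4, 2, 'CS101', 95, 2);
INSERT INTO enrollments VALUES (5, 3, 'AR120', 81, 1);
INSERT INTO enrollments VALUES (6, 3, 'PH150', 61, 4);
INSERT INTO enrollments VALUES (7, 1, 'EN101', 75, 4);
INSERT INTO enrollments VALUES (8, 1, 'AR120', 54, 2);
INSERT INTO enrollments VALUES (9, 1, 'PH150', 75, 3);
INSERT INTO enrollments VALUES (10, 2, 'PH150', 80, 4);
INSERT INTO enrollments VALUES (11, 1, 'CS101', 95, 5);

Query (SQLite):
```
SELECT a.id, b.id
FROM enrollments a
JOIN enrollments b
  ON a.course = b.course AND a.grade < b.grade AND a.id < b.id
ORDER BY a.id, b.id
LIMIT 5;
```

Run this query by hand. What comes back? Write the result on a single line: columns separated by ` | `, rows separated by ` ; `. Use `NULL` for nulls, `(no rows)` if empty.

Pairs (a,b) with same course, a.grade < b.grade, a.id < b.id.
course groups: AR120:{1,5,8} CS101:{4,11} EN101:{2,3,7} PH150:{6,9,10}
Ordered by (a.id, b.id); first 5.

2 | 3 ; 2 | 7 ; 6 | 9 ; 6 | 10 ; 9 | 10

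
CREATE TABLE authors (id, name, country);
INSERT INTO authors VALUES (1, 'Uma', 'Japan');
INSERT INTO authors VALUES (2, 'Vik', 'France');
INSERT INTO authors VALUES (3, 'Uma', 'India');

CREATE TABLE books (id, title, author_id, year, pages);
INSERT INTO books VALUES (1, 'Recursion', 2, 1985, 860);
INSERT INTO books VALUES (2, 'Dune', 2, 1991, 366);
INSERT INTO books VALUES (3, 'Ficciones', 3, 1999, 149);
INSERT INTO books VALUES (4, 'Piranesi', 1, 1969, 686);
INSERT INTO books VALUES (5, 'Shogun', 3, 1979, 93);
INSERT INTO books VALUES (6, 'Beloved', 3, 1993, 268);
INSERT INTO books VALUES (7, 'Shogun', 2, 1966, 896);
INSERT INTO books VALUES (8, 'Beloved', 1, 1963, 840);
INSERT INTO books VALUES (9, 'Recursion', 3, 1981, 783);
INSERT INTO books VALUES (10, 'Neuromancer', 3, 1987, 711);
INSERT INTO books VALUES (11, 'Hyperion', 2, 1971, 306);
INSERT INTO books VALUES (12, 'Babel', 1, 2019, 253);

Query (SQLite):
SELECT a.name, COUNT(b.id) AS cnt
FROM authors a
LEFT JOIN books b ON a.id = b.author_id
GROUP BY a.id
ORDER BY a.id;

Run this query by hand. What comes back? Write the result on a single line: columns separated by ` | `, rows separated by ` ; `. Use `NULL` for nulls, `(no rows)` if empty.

Uma | 3 ; Vik | 4 ; Uma | 5

LEFT JOIN keeps every authors row; unmatched ones get NULL for books columns.
Group by authors.id and compute COUNT(b.id). COUNT(col) of an all-NULL group is 0.
  1: ids {4, 8, 12} → COUNT(b.id)=3
  2: ids {1, 2, 7, 11} → COUNT(b.id)=4
  3: ids {3, 5, 6, 9, 10} → COUNT(b.id)=5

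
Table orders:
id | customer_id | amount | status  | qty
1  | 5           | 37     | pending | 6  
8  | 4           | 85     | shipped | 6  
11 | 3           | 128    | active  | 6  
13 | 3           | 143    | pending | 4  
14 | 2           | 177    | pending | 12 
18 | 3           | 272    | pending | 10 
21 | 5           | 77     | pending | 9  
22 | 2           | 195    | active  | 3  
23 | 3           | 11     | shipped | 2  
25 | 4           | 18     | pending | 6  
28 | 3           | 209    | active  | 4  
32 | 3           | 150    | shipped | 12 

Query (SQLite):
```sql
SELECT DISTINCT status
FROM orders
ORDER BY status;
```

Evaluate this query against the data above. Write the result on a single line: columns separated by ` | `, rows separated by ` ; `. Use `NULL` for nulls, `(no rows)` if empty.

active ; pending ; shipped

Collect distinct status values from orders.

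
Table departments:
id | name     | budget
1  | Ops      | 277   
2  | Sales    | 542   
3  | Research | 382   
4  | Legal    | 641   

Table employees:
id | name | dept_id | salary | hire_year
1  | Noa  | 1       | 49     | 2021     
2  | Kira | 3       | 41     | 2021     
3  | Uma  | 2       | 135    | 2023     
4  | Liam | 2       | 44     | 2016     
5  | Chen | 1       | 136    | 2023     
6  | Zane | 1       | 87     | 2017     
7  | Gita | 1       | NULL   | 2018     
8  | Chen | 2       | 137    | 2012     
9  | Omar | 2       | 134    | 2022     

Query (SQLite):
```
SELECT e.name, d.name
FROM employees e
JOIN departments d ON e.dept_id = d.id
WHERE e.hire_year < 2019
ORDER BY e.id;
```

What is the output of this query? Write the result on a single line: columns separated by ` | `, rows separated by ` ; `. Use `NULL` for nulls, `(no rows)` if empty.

Each employees row matches the departments row where dept_id = departments.id.
Then keep rows with e.hire_year < 2019.

Liam | Sales ; Zane | Ops ; Gita | Ops ; Chen | Sales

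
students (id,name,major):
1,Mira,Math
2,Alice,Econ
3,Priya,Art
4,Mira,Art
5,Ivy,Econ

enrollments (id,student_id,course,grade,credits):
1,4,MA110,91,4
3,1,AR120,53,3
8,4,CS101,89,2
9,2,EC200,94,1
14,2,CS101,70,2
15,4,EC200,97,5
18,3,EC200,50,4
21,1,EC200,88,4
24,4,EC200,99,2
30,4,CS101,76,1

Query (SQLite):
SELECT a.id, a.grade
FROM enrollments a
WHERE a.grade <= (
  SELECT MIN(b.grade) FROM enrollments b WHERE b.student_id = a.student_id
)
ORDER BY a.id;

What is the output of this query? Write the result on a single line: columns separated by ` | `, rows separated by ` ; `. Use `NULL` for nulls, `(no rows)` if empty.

3 | 53 ; 14 | 70 ; 18 | 50 ; 30 | 76

For each enrollments row a, compute MIN(grade) over rows sharing a.student_id.
Keep row a if a.grade <= that per-group MIN.
  student_id=1: MIN(grade) = 53
  student_id=2: MIN(grade) = 70
  student_id=3: MIN(grade) = 50
  student_id=4: MIN(grade) = 76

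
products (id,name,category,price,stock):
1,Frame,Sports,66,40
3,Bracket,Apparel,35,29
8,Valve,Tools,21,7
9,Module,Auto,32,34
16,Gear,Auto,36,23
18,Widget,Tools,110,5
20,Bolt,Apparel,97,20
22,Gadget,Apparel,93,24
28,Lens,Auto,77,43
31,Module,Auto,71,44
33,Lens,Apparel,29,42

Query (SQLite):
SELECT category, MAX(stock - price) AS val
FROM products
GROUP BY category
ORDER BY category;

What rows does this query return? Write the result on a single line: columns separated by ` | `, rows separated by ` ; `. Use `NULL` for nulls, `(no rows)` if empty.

For each row compute stock - price.
Group by category; take MAX of the expression per group.
  Apparel: ids {3, 20, 22, 33} → MAX(stock - price)=13
  Auto: ids {9, 16, 28, 31} → MAX(stock - price)=2
  Sports: ids {1} → MAX(stock - price)=-26
  Tools: ids {8, 18} → MAX(stock - price)=-14

Apparel | 13 ; Auto | 2 ; Sports | -26 ; Tools | -14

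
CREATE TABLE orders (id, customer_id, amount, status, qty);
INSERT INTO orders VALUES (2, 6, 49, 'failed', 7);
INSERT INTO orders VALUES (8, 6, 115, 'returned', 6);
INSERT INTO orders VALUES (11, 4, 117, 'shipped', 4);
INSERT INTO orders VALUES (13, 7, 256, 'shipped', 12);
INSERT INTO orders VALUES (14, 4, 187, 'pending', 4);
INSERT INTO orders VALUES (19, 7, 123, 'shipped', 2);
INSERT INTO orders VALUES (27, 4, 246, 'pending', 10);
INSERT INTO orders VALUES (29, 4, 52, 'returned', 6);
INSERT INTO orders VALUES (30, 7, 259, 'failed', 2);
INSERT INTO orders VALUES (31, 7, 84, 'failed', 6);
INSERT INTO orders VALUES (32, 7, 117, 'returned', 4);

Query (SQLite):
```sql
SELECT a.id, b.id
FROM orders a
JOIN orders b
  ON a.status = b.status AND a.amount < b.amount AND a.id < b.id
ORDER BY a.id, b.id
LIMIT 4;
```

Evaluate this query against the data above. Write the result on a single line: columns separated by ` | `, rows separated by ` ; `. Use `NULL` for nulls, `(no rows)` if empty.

2 | 30 ; 2 | 31 ; 8 | 32 ; 11 | 13

Pairs (a,b) with same status, a.amount < b.amount, a.id < b.id.
status groups: failed:{2,30,31} pending:{14,27} returned:{8,29,32} shipped:{11,13,19}
Ordered by (a.id, b.id); first 4.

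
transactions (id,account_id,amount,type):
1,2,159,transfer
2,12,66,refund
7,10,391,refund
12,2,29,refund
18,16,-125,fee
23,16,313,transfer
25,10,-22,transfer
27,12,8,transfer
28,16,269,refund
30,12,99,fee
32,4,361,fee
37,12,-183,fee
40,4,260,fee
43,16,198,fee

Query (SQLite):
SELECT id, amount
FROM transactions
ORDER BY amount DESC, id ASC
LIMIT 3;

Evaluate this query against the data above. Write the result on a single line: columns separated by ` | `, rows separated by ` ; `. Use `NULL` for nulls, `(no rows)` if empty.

Sort by amount desc, tiebreak id asc: (391, id=7), (361, id=32), (313, id=23), (269, id=28), (260, id=40), (198, id=43) …. Take first 3.

7 | 391 ; 32 | 361 ; 23 | 313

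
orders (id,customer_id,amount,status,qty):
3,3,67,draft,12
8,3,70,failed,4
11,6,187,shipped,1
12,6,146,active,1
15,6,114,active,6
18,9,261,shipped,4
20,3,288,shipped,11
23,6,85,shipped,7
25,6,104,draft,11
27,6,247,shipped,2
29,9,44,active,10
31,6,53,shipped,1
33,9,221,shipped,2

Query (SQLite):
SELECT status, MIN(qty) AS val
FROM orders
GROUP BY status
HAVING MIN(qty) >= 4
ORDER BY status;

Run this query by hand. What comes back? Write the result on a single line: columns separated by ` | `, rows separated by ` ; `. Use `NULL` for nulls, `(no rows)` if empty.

Partition orders by status; compute MIN(qty) within each group.
HAVING: keep groups where MIN(qty) >= 4.
  active: ids {12, 15, 29} → MIN(qty)=1
  draft: ids {3, 25} → MIN(qty)=11
  failed: ids {8} → MIN(qty)=4
  shipped: ids {11, 18, 20, 23, 27, 31, 33} → MIN(qty)=1

draft | 11 ; failed | 4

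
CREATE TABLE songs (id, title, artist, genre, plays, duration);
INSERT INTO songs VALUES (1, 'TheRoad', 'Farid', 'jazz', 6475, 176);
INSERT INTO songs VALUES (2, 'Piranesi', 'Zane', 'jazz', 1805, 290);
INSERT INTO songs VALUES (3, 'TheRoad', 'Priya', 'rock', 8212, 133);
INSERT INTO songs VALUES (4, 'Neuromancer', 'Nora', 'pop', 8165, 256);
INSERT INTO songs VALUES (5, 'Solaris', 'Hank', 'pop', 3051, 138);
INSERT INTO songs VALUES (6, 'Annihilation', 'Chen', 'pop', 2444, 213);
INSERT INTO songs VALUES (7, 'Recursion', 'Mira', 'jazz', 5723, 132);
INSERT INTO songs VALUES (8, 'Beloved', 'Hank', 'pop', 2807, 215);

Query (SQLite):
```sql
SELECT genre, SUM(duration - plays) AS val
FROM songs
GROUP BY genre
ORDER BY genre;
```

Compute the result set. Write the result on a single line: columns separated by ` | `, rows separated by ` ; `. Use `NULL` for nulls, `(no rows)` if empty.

jazz | -13405 ; pop | -15645 ; rock | -8079

For each row compute duration - plays.
Group by genre; take SUM of the expression per group.
  jazz: ids {1, 2, 7} → SUM(duration - plays)=-13405
  pop: ids {4, 5, 6, 8} → SUM(duration - plays)=-15645
  rock: ids {3} → SUM(duration - plays)=-8079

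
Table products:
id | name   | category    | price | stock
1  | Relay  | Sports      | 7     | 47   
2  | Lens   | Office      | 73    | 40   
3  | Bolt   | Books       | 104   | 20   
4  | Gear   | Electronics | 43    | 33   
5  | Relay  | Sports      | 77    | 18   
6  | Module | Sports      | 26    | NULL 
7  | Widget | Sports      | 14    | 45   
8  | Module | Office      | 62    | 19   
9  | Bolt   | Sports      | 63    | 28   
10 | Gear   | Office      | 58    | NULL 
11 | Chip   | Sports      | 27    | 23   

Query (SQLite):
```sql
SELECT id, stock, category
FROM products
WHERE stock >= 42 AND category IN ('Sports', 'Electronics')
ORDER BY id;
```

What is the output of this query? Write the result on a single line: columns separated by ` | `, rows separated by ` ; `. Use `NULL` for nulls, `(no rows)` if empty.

stock >= 42: ids {1, 7}
category IN ('Sports', 'Electronics'): ids {1, 4, 5, 6, 7, 9, 11}
Combine with AND.

1 | 47 | Sports ; 7 | 45 | Sports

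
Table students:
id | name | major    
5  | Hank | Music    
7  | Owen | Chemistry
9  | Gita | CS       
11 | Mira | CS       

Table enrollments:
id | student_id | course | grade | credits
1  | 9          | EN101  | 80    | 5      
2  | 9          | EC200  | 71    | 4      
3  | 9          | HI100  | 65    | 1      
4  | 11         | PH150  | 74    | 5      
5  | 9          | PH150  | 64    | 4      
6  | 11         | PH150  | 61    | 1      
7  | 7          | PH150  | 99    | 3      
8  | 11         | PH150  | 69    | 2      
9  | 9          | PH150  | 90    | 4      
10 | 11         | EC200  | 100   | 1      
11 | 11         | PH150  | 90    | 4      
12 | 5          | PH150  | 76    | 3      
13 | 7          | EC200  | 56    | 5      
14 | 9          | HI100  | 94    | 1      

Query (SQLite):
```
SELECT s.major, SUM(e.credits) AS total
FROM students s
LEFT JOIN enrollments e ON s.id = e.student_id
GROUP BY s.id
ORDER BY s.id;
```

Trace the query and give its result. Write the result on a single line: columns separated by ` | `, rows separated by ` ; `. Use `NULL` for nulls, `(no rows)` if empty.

LEFT JOIN keeps every students row; unmatched ones get NULL for enrollments columns.
Group by students.id and compute SUM(e.credits). SUM over an all-NULL group is NULL.
  5: ids {12} → SUM(e.credits)=3
  7: ids {7, 13} → SUM(e.credits)=8
  9: ids {1, 2, 3, 5, 9, 14} → SUM(e.credits)=19
  11: ids {4, 6, 8, 10, 11} → SUM(e.credits)=13

Music | 3 ; Chemistry | 8 ; CS | 19 ; CS | 13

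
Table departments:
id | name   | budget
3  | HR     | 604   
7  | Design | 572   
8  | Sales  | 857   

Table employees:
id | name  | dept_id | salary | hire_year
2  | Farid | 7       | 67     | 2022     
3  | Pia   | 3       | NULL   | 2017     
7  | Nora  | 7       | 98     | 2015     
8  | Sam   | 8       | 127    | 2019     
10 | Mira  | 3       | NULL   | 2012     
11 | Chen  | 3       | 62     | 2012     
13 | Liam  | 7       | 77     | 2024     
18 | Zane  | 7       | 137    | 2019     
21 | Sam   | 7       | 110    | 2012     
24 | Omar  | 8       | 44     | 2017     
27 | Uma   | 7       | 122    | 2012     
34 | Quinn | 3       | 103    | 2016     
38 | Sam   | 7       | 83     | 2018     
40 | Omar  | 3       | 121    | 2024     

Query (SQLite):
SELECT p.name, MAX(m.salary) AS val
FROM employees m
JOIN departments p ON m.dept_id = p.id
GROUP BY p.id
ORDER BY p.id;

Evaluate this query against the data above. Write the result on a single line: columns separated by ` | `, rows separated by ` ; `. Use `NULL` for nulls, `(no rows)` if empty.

HR | 121 ; Design | 137 ; Sales | 127

Join each employees row to its departments via dept_id.
Group joined rows by departments.id; compute MAX(m.salary) per group.
  3: ids {3, 10, 11, 34, 40} → MAX(m.salary)=121
  7: ids {2, 7, 13, 18, 21, 27, 38} → MAX(m.salary)=137
  8: ids {8, 24} → MAX(m.salary)=127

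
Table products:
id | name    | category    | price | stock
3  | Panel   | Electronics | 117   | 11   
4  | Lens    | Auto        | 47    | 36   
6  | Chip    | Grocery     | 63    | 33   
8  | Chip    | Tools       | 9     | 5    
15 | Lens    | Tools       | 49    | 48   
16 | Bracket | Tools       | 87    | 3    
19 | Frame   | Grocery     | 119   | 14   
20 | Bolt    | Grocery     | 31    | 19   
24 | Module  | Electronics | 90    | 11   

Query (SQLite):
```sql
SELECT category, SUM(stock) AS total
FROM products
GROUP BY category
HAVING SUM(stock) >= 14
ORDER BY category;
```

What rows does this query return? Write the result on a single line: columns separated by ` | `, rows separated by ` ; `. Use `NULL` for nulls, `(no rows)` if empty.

Auto | 36 ; Electronics | 22 ; Grocery | 66 ; Tools | 56

Partition products by category; compute SUM(stock) within each group.
HAVING: keep groups where SUM(stock) >= 14.
  Auto: ids {4} → SUM(stock)=36
  Electronics: ids {3, 24} → SUM(stock)=22
  Grocery: ids {6, 19, 20} → SUM(stock)=66
  Tools: ids {8, 15, 16} → SUM(stock)=56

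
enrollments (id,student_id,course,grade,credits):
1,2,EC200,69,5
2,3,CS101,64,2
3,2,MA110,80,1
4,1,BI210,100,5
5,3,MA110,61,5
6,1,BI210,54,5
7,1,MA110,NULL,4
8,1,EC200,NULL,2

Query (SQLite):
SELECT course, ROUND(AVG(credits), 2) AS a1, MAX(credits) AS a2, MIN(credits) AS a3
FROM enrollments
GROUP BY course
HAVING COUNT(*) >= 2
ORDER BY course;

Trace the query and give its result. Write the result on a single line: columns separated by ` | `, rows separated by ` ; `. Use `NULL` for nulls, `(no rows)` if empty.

Group enrollments by course.
Per group compute: ROUND(AVG(credits), 2), MAX(credits), MIN(credits).
HAVING: drop groups with fewer than 2 rows.
  BI210: ids {4, 6} → ROUND(AVG(credits), 2)=5, MAX(credits)=5, MIN(credits)=5
  CS101: ids {2} → ROUND(AVG(credits), 2)=2, MAX(credits)=2, MIN(credits)=2
  EC200: ids {1, 8} → ROUND(AVG(credits), 2)=3.5, MAX(credits)=5, MIN(credits)=2
  MA110: ids {3, 5, 7} → ROUND(AVG(credits), 2)=3.33, MAX(credits)=5, MIN(credits)=1

BI210 | 5 | 5 | 5 ; EC200 | 3.5 | 5 | 2 ; MA110 | 3.33 | 5 | 1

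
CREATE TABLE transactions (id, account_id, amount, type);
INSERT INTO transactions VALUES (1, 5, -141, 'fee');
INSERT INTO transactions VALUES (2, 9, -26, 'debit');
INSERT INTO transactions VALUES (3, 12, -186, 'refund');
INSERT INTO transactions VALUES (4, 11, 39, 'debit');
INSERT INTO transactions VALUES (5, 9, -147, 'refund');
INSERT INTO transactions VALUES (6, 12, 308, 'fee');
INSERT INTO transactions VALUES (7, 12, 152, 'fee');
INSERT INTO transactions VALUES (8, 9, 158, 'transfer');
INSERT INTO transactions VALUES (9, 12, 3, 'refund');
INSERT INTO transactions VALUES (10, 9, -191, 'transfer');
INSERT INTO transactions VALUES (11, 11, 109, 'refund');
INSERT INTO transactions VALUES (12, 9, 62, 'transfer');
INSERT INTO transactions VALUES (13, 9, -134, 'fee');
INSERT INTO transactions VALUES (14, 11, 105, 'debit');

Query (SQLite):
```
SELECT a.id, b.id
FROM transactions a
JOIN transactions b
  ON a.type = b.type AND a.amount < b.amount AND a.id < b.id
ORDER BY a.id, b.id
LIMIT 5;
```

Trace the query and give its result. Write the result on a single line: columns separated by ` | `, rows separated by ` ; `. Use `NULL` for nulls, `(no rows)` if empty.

Pairs (a,b) with same type, a.amount < b.amount, a.id < b.id.
type groups: debit:{2,4,14} fee:{1,6,7,13} refund:{3,5,9,11} transfer:{8,10,12}
Ordered by (a.id, b.id); first 5.

1 | 6 ; 1 | 7 ; 1 | 13 ; 2 | 4 ; 2 | 14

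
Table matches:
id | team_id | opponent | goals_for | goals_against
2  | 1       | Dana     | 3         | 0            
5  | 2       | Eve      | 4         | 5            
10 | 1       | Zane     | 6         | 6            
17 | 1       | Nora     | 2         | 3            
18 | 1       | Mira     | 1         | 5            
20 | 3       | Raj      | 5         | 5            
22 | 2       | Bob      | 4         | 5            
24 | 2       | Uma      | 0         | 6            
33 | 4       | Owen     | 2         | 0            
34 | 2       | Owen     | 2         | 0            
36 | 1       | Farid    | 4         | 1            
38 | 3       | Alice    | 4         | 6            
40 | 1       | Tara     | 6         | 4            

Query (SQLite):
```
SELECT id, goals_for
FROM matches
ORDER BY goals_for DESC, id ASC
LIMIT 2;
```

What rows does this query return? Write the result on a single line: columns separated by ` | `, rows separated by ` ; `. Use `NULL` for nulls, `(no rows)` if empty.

10 | 6 ; 40 | 6

Sort by goals_for desc, tiebreak id asc: (6, id=10), (6, id=40), (5, id=20), (4, id=5), (4, id=22) …. Take first 2.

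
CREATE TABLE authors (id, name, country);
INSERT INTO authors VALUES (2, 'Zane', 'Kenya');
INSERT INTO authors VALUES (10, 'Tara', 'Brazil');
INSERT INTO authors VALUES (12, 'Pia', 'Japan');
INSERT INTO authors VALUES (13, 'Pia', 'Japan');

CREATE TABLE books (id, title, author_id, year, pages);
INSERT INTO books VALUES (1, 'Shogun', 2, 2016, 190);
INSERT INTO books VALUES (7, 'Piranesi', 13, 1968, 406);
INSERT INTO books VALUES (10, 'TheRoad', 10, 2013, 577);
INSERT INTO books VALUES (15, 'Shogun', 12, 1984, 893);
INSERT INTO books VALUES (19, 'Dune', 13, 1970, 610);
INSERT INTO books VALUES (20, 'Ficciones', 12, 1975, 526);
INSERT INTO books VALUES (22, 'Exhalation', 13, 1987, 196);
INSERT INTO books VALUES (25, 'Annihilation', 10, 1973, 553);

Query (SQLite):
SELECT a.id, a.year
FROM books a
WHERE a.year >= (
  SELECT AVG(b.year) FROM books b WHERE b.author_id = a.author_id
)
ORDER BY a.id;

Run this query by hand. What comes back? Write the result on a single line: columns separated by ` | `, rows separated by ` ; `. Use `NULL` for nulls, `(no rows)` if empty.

For each books row a, compute AVG(year) over rows sharing a.author_id.
Keep row a if a.year >= that per-group AVG.
  author_id=2: AVG(year) = 2016.0
  author_id=10: AVG(year) = 1993.0
  author_id=12: AVG(year) = 1979.5
  author_id=13: AVG(year) = 1975.0

1 | 2016 ; 10 | 2013 ; 15 | 1984 ; 22 | 1987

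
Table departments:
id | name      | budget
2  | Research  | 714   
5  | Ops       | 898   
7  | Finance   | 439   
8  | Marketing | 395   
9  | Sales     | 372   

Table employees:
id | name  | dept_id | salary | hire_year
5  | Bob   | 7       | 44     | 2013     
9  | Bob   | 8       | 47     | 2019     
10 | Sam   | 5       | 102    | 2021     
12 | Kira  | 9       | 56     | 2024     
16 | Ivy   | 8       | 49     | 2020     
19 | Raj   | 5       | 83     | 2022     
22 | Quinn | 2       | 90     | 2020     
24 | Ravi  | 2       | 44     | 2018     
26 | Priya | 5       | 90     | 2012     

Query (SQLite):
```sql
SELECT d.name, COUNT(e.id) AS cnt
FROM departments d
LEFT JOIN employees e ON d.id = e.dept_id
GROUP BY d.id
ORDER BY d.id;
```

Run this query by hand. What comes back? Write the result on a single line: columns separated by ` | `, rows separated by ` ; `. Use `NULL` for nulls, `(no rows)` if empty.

Research | 2 ; Ops | 3 ; Finance | 1 ; Marketing | 2 ; Sales | 1

LEFT JOIN keeps every departments row; unmatched ones get NULL for employees columns.
Group by departments.id and compute COUNT(e.id). COUNT(col) of an all-NULL group is 0.
  2: ids {22, 24} → COUNT(e.id)=2
  5: ids {10, 19, 26} → COUNT(e.id)=3
  7: ids {5} → COUNT(e.id)=1
  8: ids {9, 16} → COUNT(e.id)=2
  9: ids {12} → COUNT(e.id)=1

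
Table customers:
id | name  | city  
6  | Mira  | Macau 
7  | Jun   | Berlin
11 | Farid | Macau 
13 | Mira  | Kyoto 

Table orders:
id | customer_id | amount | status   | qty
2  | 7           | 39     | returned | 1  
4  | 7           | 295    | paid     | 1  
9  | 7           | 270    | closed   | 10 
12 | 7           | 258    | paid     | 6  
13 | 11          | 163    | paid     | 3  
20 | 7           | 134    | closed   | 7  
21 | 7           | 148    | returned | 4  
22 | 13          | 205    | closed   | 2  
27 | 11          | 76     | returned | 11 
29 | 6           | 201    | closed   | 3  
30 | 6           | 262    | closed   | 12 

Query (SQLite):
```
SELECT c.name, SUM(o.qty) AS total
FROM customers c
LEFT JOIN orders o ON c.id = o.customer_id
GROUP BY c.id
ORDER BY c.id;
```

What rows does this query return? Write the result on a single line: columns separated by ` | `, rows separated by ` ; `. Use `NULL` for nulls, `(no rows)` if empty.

Mira | 15 ; Jun | 29 ; Farid | 14 ; Mira | 2

LEFT JOIN keeps every customers row; unmatched ones get NULL for orders columns.
Group by customers.id and compute SUM(o.qty). SUM over an all-NULL group is NULL.
  6: ids {29, 30} → SUM(o.qty)=15
  7: ids {2, 4, 9, 12, 20, 21} → SUM(o.qty)=29
  11: ids {13, 27} → SUM(o.qty)=14
  13: ids {22} → SUM(o.qty)=2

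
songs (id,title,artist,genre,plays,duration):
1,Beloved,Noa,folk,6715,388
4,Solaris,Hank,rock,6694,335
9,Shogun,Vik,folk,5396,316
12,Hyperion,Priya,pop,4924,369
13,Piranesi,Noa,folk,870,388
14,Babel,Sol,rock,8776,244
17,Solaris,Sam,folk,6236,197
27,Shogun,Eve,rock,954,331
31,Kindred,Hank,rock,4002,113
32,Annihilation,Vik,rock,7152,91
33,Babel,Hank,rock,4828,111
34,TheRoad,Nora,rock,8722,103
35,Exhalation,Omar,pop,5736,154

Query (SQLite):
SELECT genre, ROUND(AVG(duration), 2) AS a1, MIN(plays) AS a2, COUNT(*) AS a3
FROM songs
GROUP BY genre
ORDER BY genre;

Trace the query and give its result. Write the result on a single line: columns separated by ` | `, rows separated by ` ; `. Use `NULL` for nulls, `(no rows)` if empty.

folk | 322.25 | 870 | 4 ; pop | 261.5 | 4924 | 2 ; rock | 189.71 | 954 | 7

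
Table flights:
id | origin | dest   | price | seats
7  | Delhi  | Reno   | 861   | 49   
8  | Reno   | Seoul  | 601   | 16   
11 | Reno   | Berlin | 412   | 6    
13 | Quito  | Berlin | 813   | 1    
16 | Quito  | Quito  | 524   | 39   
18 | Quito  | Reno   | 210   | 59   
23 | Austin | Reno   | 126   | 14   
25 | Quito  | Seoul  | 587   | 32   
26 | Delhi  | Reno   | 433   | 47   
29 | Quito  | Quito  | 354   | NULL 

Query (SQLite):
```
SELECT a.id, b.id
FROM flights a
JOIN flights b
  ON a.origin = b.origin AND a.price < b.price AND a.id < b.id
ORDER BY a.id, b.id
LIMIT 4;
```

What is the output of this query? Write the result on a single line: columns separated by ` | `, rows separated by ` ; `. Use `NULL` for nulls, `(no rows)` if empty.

Pairs (a,b) with same origin, a.price < b.price, a.id < b.id.
origin groups: Austin:{23} Delhi:{7,26} Quito:{13,16,18,25,29} Reno:{8,11}
Ordered by (a.id, b.id); first 4.

16 | 25 ; 18 | 25 ; 18 | 29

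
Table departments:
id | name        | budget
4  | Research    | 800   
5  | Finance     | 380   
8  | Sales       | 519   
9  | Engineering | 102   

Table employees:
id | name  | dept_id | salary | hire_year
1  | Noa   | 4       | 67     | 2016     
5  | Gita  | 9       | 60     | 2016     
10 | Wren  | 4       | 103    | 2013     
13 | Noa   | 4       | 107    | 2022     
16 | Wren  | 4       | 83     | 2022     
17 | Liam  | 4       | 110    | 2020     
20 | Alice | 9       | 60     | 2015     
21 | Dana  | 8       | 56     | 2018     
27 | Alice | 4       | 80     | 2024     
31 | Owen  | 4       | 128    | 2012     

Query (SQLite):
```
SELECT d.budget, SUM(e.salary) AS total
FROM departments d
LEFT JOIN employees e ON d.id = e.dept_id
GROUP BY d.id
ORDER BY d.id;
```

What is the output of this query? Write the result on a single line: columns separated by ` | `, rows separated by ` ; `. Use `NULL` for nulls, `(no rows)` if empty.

800 | 678 ; 380 | NULL ; 519 | 56 ; 102 | 120

LEFT JOIN keeps every departments row; unmatched ones get NULL for employees columns.
Group by departments.id and compute SUM(e.salary). SUM over an all-NULL group is NULL.
  4: ids {1, 10, 13, 16, 17, 27, 31} → SUM(e.salary)=678
  5: ids {—} → SUM(e.salary)=NULL
  8: ids {21} → SUM(e.salary)=56
  9: ids {5, 20} → SUM(e.salary)=120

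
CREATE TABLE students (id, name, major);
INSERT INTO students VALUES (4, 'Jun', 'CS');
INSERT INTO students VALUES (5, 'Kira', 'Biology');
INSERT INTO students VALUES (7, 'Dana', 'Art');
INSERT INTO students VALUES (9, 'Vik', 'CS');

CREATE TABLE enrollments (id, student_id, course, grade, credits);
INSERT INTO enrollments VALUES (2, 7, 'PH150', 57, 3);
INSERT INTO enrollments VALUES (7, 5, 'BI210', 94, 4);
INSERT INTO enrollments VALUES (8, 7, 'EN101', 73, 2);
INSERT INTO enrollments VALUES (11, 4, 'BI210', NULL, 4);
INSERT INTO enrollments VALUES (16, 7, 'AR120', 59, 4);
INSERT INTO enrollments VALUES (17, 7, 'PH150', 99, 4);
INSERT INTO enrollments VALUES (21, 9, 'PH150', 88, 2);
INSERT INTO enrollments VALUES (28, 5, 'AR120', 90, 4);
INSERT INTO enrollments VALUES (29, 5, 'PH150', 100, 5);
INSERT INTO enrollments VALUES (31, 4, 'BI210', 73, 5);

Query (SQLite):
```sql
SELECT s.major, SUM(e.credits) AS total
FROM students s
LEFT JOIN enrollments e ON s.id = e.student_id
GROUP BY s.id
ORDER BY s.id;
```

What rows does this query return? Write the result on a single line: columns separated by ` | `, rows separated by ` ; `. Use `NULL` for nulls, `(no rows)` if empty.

LEFT JOIN keeps every students row; unmatched ones get NULL for enrollments columns.
Group by students.id and compute SUM(e.credits). SUM over an all-NULL group is NULL.
  4: ids {11, 31} → SUM(e.credits)=9
  5: ids {7, 28, 29} → SUM(e.credits)=13
  7: ids {2, 8, 16, 17} → SUM(e.credits)=13
  9: ids {21} → SUM(e.credits)=2

CS | 9 ; Biology | 13 ; Art | 13 ; CS | 2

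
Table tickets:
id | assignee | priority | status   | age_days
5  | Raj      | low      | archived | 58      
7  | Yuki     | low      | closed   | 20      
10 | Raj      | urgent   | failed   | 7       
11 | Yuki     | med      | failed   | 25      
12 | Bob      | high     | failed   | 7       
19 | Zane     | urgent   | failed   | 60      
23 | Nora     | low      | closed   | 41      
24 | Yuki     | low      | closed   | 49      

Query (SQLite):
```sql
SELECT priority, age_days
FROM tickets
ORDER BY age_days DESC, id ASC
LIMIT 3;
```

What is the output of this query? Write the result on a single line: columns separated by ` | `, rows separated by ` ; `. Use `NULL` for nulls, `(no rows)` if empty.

urgent | 60 ; low | 58 ; low | 49

Sort by age_days desc, tiebreak id asc: (60, id=19), (58, id=5), (49, id=24), (41, id=23), (25, id=11), (20, id=7) …. Take first 3.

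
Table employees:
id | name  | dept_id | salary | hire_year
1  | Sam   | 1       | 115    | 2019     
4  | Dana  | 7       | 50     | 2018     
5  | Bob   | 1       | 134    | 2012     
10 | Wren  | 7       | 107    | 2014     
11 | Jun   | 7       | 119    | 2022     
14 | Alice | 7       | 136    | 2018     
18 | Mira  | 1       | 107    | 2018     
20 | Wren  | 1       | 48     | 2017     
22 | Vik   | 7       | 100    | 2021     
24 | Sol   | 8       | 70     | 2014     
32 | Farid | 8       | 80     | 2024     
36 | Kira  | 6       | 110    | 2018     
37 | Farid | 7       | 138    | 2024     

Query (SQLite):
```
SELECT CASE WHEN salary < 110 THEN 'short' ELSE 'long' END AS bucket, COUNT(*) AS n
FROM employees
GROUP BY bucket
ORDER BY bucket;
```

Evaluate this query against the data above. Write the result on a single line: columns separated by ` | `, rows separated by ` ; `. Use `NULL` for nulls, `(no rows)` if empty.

long | 6 ; short | 7

Bucket rows by salary < 110 → 'short' else 'long'; count each bucket.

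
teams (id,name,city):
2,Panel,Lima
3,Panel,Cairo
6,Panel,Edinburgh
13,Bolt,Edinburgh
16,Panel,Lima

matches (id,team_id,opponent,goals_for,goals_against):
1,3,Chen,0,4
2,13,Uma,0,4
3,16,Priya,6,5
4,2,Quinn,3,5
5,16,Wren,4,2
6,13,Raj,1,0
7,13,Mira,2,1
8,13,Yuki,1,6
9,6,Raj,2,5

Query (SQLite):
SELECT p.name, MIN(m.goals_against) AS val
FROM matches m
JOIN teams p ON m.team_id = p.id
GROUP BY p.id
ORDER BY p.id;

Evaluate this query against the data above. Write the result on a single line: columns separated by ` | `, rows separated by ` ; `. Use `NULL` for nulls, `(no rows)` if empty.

Join each matches row to its teams via team_id.
Group joined rows by teams.id; compute MIN(m.goals_against) per group.
  2: ids {4} → MIN(m.goals_against)=5
  3: ids {1} → MIN(m.goals_against)=4
  6: ids {9} → MIN(m.goals_against)=5
  13: ids {2, 6, 7, 8} → MIN(m.goals_against)=0
  16: ids {3, 5} → MIN(m.goals_against)=2

Panel | 5 ; Panel | 4 ; Panel | 5 ; Bolt | 0 ; Panel | 2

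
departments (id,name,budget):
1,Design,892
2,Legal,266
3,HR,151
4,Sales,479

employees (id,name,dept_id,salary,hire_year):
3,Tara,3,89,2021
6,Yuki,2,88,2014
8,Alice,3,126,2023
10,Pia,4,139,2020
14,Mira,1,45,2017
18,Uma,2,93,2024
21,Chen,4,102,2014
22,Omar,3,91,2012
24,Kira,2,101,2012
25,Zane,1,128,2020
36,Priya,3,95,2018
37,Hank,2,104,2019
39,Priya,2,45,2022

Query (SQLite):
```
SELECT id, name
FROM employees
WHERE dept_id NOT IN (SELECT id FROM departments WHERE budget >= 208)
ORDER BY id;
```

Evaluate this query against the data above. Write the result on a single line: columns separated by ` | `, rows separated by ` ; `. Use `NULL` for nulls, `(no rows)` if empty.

3 | Tara ; 8 | Alice ; 22 | Omar ; 36 | Priya

Inner query: departments.id where budget >= 208.
Outer: keep employees rows whose dept_id is not in that set.
Inner query → {1, 2, 4}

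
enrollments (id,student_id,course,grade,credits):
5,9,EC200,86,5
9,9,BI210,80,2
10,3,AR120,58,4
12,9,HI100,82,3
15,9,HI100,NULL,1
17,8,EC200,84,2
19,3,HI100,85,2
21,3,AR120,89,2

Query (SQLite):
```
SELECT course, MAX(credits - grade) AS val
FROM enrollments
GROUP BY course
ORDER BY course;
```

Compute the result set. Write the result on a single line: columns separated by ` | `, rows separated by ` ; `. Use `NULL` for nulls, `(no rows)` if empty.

For each row compute credits - grade.
Group by course; take MAX of the expression per group.
  AR120: ids {10, 21} → MAX(credits - grade)=-54
  BI210: ids {9} → MAX(credits - grade)=-78
  EC200: ids {5, 17} → MAX(credits - grade)=-81
  HI100: ids {12, 15, 19} → MAX(credits - grade)=-79

AR120 | -54 ; BI210 | -78 ; EC200 | -81 ; HI100 | -79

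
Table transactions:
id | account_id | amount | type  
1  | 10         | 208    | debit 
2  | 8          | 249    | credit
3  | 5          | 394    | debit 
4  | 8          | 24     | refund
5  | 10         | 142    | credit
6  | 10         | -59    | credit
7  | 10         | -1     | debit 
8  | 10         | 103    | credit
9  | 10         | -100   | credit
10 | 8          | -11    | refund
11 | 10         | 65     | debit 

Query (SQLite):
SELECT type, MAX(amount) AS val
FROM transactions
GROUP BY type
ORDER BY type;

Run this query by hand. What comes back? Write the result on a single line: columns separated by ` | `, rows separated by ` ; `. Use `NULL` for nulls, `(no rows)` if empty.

credit | 249 ; debit | 394 ; refund | 24

Partition transactions by type; compute MAX(amount) within each group.
  credit: ids {2, 5, 6, 8, 9} → MAX(amount)=249
  debit: ids {1, 3, 7, 11} → MAX(amount)=394
  refund: ids {4, 10} → MAX(amount)=24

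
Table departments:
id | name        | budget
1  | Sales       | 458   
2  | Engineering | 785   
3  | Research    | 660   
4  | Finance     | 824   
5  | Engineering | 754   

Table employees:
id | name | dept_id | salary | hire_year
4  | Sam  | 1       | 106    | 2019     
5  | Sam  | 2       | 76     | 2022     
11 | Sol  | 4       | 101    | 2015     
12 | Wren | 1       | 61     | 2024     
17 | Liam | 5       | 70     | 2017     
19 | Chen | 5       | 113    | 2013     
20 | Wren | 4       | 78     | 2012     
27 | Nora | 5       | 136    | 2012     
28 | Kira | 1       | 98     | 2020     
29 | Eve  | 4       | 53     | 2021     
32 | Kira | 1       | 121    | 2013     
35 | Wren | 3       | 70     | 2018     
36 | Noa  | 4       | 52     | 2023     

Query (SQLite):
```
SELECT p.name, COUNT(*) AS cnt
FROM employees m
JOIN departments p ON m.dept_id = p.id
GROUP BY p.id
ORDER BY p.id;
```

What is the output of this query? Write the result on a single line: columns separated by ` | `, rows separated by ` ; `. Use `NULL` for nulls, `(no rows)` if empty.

Sales | 4 ; Engineering | 1 ; Research | 1 ; Finance | 4 ; Engineering | 3

Join each employees row to its departments via dept_id.
Group joined rows by departments.id; compute COUNT(*) per group.
  1: ids {4, 12, 28, 32} → COUNT(*)=4
  2: ids {5} → COUNT(*)=1
  3: ids {35} → COUNT(*)=1
  4: ids {11, 20, 29, 36} → COUNT(*)=4
  5: ids {17, 19, 27} → COUNT(*)=3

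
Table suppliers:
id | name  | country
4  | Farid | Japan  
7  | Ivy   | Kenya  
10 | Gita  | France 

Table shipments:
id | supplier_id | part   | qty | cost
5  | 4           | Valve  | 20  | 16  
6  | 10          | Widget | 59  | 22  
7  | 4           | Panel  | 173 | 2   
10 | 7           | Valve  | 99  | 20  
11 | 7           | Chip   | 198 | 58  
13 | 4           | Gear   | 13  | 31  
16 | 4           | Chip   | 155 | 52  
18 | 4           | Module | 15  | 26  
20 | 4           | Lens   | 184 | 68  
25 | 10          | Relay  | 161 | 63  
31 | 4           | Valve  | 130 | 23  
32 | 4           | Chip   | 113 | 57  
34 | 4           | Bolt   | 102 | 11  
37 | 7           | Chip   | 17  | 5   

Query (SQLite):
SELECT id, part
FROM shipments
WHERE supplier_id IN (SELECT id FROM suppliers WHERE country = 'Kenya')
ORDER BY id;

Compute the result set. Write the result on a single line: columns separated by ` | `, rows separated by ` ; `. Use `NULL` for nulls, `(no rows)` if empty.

10 | Valve ; 11 | Chip ; 37 | Chip

Inner query: suppliers.id where country = 'Kenya'.
Outer: keep shipments rows whose supplier_id is in that set.
Inner query → {7}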